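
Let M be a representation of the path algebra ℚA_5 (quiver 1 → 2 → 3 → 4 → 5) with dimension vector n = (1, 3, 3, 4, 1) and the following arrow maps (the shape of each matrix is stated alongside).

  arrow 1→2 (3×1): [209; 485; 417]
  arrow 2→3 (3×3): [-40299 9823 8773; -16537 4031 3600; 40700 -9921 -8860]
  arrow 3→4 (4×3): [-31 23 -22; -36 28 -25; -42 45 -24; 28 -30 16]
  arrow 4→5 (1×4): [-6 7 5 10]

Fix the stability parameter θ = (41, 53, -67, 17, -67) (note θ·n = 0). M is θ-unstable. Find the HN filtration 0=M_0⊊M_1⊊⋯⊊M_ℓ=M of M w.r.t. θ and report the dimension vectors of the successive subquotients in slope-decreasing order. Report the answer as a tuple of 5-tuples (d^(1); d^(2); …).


Interval decomposition of M: I[1,5], I[2,4]^2, I[4,4].
HN type (ℓ=3): μ^(1)=17; μ^(2)=-23/5; μ^(3)=-7

((0, 0, 0, 3, 0); (1, 1, 1, 1, 1); (0, 2, 2, 0, 0))


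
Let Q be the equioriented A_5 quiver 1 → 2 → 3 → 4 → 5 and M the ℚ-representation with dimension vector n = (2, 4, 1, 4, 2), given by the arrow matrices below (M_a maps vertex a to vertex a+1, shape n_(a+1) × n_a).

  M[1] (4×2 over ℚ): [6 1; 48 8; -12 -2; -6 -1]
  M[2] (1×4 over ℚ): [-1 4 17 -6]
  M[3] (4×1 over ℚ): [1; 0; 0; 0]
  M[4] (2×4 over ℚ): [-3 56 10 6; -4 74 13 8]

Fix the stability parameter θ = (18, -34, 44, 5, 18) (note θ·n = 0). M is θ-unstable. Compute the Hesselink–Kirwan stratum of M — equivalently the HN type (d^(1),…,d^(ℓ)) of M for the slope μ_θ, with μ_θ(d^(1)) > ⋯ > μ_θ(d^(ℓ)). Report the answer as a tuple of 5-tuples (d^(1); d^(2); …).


Interval decomposition of M: I[1,1], I[1,5], I[2,2]^3, I[4,4]^2, I[4,5].
HN type (ℓ=5): μ^(1)=67/3; μ^(2)=18; μ^(3)=5; μ^(4)=-8; μ^(5)=-34

((0, 0, 1, 1, 1); (1, 0, 0, 0, 1); (0, 0, 0, 3, 0); (1, 1, 0, 0, 0); (0, 3, 0, 0, 0))


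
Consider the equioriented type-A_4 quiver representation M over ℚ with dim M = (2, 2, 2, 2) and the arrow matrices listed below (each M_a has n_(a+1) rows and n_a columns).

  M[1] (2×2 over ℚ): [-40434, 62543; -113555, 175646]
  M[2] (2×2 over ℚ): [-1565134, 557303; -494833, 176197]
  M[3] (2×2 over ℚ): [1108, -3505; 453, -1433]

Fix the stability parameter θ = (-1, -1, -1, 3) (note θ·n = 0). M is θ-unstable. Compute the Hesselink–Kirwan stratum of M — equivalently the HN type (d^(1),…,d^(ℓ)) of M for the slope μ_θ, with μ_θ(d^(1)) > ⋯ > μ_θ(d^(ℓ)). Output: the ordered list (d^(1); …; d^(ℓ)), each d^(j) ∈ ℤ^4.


Via rank(M_{q-1}∘⋯∘M_p): M ≅ I[1,4]^2.
μ_θ-semistable layers: μ^(1)=3; μ^(2)=-1

((0, 0, 0, 2); (2, 2, 2, 0))


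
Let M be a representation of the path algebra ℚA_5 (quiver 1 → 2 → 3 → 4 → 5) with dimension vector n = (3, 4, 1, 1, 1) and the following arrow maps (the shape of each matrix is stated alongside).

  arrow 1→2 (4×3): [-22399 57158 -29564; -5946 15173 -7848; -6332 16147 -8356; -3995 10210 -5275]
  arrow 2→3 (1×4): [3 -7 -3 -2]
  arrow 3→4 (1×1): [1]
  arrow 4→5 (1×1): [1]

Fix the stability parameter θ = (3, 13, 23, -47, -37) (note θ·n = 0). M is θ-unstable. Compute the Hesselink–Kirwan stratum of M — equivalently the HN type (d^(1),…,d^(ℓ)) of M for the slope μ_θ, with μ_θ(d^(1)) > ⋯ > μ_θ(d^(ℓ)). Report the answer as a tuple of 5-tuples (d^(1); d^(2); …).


Interval decomposition of M: I[1,2]^2, I[1,5], I[2,2].
HN type (ℓ=3): μ^(1)=13; μ^(2)=3; μ^(3)=-9

((0, 3, 0, 0, 0); (2, 0, 0, 0, 0); (1, 1, 1, 1, 1))


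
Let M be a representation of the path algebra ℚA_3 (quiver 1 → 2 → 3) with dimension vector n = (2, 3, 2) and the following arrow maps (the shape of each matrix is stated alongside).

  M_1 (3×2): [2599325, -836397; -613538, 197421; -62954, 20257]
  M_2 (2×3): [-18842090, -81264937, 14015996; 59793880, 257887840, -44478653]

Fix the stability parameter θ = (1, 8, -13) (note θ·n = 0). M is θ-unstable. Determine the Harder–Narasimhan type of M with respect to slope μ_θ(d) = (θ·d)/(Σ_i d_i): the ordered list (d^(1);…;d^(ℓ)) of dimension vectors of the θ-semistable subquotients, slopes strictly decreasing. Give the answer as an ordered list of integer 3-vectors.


Barcode: M ≅ I[1,3]^2, I[2,2]. HN layers by μ_θ (2 steps, strictly decreasing):
  μ^(1)=8; μ^(2)=-4/3

((0, 1, 0); (2, 2, 2))


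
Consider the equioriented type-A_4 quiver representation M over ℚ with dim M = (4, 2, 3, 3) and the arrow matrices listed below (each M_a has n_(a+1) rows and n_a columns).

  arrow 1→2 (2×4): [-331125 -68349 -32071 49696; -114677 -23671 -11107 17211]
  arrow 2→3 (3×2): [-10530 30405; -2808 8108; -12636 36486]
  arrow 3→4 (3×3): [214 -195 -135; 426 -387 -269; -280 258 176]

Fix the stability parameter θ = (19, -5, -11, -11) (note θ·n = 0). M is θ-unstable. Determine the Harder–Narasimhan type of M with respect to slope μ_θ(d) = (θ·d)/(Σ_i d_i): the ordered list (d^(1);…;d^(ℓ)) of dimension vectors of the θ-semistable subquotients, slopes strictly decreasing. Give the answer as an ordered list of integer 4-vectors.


Barcode: M ≅ I[1,1]^2, I[1,2], I[1,3], I[3,4]^2, I[4,4]. HN layers by μ_θ (4 steps, strictly decreasing):
  μ^(1)=19; μ^(2)=7; μ^(3)=1; μ^(4)=-11

((2, 0, 0, 0); (1, 1, 0, 0); (1, 1, 1, 0); (0, 0, 2, 3))


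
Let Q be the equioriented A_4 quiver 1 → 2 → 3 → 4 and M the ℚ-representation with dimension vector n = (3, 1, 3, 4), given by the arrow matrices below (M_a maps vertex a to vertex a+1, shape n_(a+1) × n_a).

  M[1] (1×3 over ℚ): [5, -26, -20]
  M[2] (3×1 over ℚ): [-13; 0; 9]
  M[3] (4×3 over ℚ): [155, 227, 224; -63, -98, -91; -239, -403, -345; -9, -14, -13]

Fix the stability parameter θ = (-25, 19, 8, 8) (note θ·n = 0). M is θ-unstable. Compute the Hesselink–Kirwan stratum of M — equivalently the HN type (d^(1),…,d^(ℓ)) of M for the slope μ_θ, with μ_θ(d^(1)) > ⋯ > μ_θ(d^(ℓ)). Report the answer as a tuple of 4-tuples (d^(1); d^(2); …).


Barcode: M ≅ I[1,1]^2, I[1,4], I[3,4]^2, I[4,4]. HN layers by μ_θ (3 steps, strictly decreasing):
  μ^(1)=35/3; μ^(2)=8; μ^(3)=-25

((0, 1, 1, 1); (0, 0, 2, 3); (3, 0, 0, 0))


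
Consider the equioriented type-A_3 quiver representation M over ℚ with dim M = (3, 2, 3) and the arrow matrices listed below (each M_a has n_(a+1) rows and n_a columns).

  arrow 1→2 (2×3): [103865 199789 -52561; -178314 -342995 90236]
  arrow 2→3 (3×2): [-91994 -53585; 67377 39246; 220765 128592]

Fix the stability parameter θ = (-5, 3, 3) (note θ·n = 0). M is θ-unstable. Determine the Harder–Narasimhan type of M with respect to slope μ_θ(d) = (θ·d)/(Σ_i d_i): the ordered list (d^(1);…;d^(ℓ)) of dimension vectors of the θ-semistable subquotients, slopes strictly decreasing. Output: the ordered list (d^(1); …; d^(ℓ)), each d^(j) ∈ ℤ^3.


Barcode: M ≅ I[1,1], I[1,3]^2, I[3,3]. HN layers by μ_θ (2 steps, strictly decreasing):
  μ^(1)=3; μ^(2)=-5

((0, 2, 3); (3, 0, 0))


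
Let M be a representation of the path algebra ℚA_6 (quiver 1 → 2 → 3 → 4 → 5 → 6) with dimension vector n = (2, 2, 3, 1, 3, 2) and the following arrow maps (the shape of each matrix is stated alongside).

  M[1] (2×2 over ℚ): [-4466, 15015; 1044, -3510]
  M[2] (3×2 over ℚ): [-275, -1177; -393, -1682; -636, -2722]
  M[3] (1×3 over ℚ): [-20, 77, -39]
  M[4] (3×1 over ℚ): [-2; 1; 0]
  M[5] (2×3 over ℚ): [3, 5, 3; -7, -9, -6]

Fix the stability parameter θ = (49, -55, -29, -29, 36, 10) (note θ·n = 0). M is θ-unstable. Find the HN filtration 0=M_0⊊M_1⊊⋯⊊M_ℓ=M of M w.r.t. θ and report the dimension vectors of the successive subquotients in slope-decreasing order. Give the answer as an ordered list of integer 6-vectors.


Via rank(M_{q-1}∘⋯∘M_p): M ≅ I[1,1], I[1,6], I[2,3], I[3,3], I[5,5], I[5,6].
μ_θ-semistable layers: μ^(1)=49; μ^(2)=36; μ^(3)=23; μ^(4)=-16; μ^(5)=-29; μ^(6)=-55

((1, 0, 0, 0, 0, 0); (0, 0, 0, 0, 1, 0); (0, 0, 0, 0, 2, 2); (1, 1, 1, 1, 0, 0); (0, 0, 2, 0, 0, 0); (0, 1, 0, 0, 0, 0))


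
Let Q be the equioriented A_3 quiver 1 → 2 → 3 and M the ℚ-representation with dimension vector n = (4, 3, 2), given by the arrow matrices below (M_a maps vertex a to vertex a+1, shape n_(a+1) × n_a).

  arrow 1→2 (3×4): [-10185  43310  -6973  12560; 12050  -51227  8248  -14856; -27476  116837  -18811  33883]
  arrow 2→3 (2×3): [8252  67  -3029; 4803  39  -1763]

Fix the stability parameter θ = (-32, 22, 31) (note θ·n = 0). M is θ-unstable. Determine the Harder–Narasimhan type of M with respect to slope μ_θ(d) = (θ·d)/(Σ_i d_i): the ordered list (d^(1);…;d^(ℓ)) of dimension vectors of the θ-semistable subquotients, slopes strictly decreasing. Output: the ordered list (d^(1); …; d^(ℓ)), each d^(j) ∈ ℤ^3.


Barcode: M ≅ I[1,1], I[1,2], I[1,3]^2. HN layers by μ_θ (3 steps, strictly decreasing):
  μ^(1)=31; μ^(2)=22; μ^(3)=-32

((0, 0, 2); (0, 3, 0); (4, 0, 0))


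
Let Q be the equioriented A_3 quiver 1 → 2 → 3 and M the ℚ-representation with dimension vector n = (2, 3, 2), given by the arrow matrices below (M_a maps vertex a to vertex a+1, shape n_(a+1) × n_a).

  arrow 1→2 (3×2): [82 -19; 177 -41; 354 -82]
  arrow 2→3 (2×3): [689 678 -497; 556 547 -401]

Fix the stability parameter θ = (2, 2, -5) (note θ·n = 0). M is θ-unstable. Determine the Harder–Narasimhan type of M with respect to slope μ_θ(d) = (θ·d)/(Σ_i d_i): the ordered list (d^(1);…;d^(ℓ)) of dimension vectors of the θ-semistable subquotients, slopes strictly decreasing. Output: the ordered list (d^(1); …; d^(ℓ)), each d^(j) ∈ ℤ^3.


Interval decomposition of M: I[1,3]^2, I[2,2].
HN type (ℓ=2): μ^(1)=2; μ^(2)=-1/3

((0, 1, 0); (2, 2, 2))


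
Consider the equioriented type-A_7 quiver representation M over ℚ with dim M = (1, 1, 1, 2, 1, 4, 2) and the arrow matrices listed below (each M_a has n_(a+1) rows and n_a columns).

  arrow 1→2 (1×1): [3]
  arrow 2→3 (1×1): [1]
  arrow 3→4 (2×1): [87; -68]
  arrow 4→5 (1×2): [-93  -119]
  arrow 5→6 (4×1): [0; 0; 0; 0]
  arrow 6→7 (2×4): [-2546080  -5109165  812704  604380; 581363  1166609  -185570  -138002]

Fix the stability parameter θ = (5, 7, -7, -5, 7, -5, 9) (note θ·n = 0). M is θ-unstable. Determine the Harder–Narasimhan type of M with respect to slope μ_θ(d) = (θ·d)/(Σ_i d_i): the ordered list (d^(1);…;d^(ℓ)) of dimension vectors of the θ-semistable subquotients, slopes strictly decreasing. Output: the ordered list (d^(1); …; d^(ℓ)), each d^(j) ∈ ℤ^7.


Interval decomposition of M: I[1,5], I[4,4], I[6,6]^2, I[6,7]^2.
HN type (ℓ=4): μ^(1)=9; μ^(2)=7; μ^(3)=0; μ^(4)=-5

((0, 0, 0, 0, 0, 0, 2); (0, 0, 0, 0, 1, 0, 0); (1, 1, 1, 1, 0, 0, 0); (0, 0, 0, 1, 0, 4, 0))


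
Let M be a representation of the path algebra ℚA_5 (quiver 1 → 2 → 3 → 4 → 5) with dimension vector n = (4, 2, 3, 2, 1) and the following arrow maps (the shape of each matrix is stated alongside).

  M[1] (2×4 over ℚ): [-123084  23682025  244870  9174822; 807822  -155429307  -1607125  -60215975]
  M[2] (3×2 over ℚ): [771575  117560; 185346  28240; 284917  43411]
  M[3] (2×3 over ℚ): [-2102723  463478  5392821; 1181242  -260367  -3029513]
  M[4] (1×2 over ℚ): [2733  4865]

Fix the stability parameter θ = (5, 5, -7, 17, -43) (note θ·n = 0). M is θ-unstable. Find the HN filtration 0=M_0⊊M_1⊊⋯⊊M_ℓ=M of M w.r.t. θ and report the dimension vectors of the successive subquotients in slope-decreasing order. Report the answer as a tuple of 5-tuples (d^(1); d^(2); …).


Interval decomposition of M: I[1,1]^2, I[1,4], I[1,5], I[3,3].
HN type (ℓ=5): μ^(1)=17; μ^(2)=5; μ^(3)=1; μ^(4)=-23/5; μ^(5)=-7

((0, 0, 0, 1, 0); (2, 0, 0, 0, 0); (1, 1, 1, 0, 0); (1, 1, 1, 1, 1); (0, 0, 1, 0, 0))


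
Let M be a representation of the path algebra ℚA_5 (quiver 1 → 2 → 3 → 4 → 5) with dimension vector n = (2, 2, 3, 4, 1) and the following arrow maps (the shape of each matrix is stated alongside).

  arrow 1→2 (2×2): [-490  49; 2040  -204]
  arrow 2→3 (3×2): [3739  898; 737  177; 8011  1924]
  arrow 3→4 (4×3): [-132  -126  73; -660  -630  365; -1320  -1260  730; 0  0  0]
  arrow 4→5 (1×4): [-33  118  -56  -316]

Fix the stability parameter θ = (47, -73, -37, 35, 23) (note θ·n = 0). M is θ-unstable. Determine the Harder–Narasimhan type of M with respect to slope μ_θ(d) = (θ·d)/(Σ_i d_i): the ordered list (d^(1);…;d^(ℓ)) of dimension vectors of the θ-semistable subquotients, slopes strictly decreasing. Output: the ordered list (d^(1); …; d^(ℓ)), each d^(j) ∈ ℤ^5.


Interval decomposition of M: I[1,1], I[1,5], I[2,3], I[3,3], I[4,4]^3.
HN type (ℓ=6): μ^(1)=47; μ^(2)=35; μ^(3)=29; μ^(4)=-21; μ^(5)=-37; μ^(6)=-73

((1, 0, 0, 0, 0); (0, 0, 0, 3, 0); (0, 0, 0, 1, 1); (1, 1, 1, 0, 0); (0, 0, 2, 0, 0); (0, 1, 0, 0, 0))


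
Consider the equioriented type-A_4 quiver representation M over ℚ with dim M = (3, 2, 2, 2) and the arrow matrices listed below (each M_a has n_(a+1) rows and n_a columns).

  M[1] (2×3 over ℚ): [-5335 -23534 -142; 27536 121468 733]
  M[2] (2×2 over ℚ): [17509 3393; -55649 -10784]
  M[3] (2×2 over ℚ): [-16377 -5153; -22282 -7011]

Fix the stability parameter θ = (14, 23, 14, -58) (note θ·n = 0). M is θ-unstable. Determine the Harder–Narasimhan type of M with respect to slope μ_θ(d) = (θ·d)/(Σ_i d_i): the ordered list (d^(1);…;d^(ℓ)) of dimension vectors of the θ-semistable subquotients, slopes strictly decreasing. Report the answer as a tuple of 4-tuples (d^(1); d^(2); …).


Via rank(M_{q-1}∘⋯∘M_p): M ≅ I[1,1], I[1,4]^2.
μ_θ-semistable layers: μ^(1)=14; μ^(2)=-7/4

((1, 0, 0, 0); (2, 2, 2, 2))


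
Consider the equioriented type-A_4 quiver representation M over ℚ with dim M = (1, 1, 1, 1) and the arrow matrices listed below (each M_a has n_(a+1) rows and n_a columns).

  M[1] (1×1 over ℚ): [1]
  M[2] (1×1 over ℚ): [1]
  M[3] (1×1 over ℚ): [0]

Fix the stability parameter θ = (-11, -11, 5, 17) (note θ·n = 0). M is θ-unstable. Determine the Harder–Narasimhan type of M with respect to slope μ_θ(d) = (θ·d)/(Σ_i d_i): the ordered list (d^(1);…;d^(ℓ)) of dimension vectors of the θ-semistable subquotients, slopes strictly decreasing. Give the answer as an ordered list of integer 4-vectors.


Interval decomposition of M: I[1,3], I[4,4].
HN type (ℓ=3): μ^(1)=17; μ^(2)=5; μ^(3)=-11

((0, 0, 0, 1); (0, 0, 1, 0); (1, 1, 0, 0))


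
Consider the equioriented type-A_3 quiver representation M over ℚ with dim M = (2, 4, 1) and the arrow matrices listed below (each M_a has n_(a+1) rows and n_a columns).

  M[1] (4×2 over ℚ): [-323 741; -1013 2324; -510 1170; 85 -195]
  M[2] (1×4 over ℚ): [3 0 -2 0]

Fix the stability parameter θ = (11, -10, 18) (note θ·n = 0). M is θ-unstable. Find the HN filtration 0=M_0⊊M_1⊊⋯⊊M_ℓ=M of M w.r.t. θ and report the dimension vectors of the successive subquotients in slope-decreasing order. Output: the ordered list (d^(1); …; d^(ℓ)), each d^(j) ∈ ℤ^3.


Interval decomposition of M: I[1,2], I[1,3], I[2,2]^2.
HN type (ℓ=3): μ^(1)=18; μ^(2)=1/2; μ^(3)=-10

((0, 0, 1); (2, 2, 0); (0, 2, 0))


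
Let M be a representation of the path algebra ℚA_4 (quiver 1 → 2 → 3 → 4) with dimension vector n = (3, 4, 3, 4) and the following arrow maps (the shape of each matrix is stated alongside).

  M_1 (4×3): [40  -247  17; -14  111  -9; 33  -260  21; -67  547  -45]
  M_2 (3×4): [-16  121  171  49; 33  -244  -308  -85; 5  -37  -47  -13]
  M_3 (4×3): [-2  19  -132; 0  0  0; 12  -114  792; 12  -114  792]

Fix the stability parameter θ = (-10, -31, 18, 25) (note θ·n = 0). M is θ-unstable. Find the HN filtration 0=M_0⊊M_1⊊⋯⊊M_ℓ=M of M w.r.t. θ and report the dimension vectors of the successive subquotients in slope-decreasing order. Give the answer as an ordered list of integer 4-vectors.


Via rank(M_{q-1}∘⋯∘M_p): M ≅ I[1,3]^2, I[1,4], I[2,2], I[4,4]^3.
μ_θ-semistable layers: μ^(1)=25; μ^(2)=18; μ^(3)=-41/2; μ^(4)=-31

((0, 0, 0, 4); (0, 0, 3, 0); (3, 3, 0, 0); (0, 1, 0, 0))


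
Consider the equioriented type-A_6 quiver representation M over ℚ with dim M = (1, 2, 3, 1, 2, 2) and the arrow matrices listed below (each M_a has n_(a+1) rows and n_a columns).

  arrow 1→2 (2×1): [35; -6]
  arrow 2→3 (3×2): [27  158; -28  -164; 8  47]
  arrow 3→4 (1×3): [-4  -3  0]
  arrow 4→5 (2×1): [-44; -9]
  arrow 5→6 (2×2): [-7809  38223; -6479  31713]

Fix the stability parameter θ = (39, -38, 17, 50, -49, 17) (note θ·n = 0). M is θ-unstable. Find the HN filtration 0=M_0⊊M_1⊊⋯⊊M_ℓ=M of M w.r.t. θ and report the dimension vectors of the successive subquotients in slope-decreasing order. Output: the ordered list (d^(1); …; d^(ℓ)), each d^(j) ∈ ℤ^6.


Interval decomposition of M: I[1,3], I[2,6], I[3,3], I[5,5], I[6,6].
HN type (ℓ=5): μ^(1)=17; μ^(2)=6; μ^(3)=1/2; μ^(4)=-38; μ^(5)=-49

((0, 0, 2, 0, 0, 2); (0, 0, 1, 1, 1, 0); (1, 1, 0, 0, 0, 0); (0, 1, 0, 0, 0, 0); (0, 0, 0, 0, 1, 0))


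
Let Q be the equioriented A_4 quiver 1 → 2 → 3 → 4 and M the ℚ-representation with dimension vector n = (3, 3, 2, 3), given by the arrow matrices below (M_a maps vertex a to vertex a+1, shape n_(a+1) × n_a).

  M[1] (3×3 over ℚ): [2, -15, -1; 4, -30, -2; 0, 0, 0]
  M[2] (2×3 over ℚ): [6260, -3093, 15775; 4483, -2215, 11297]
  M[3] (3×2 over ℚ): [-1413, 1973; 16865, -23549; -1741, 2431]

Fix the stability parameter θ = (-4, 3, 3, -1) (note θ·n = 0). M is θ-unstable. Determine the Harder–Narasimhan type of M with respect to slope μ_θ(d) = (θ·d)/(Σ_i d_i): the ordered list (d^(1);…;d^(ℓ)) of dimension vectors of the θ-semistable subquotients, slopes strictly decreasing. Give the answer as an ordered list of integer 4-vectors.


Via rank(M_{q-1}∘⋯∘M_p): M ≅ I[1,1]^2, I[1,4], I[2,2], I[2,4], I[4,4].
μ_θ-semistable layers: μ^(1)=3; μ^(2)=5/3; μ^(3)=-1; μ^(4)=-4

((0, 1, 0, 0); (0, 2, 2, 2); (0, 0, 0, 1); (3, 0, 0, 0))


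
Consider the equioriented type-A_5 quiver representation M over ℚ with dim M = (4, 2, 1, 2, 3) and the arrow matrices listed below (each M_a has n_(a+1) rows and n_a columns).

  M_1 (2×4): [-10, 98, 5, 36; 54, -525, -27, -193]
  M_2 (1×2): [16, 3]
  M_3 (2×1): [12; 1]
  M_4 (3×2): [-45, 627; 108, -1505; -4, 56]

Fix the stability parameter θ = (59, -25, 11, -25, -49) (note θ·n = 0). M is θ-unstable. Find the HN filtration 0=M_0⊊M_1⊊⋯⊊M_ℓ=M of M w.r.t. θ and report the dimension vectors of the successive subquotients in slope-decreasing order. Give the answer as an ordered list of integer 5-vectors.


Interval decomposition of M: I[1,1]^2, I[1,2], I[1,5], I[4,5], I[5,5].
HN type (ℓ=5): μ^(1)=59; μ^(2)=17; μ^(3)=-29/5; μ^(4)=-37; μ^(5)=-49

((2, 0, 0, 0, 0); (1, 1, 0, 0, 0); (1, 1, 1, 1, 1); (0, 0, 0, 1, 1); (0, 0, 0, 0, 1))


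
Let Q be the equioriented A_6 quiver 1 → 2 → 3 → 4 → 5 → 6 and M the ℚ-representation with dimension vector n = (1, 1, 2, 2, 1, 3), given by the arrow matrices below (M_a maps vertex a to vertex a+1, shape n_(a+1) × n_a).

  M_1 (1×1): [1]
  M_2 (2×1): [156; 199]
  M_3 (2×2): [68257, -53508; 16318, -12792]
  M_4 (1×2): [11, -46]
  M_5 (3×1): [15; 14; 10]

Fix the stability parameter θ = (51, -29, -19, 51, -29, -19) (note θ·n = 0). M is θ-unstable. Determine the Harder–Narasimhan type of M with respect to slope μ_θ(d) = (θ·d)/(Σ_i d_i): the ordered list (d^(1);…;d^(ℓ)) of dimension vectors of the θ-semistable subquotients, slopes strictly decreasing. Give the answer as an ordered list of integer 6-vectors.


Via rank(M_{q-1}∘⋯∘M_p): M ≅ I[1,3], I[3,6], I[4,4], I[6,6]^2.
μ_θ-semistable layers: μ^(1)=51; μ^(2)=1; μ^(3)=-19

((0, 0, 0, 1, 0, 0); (1, 1, 1, 1, 1, 1); (0, 0, 1, 0, 0, 2))


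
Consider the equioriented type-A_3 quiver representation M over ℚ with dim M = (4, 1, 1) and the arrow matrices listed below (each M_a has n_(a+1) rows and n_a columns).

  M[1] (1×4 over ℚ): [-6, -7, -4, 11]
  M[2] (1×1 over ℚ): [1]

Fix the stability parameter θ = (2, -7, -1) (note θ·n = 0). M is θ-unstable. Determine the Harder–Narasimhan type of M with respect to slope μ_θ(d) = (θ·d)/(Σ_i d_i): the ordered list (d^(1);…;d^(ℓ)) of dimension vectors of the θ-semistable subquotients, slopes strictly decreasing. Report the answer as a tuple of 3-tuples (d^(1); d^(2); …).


Barcode: M ≅ I[1,1]^3, I[1,3]. HN layers by μ_θ (3 steps, strictly decreasing):
  μ^(1)=2; μ^(2)=-1; μ^(3)=-5/2

((3, 0, 0); (0, 0, 1); (1, 1, 0))


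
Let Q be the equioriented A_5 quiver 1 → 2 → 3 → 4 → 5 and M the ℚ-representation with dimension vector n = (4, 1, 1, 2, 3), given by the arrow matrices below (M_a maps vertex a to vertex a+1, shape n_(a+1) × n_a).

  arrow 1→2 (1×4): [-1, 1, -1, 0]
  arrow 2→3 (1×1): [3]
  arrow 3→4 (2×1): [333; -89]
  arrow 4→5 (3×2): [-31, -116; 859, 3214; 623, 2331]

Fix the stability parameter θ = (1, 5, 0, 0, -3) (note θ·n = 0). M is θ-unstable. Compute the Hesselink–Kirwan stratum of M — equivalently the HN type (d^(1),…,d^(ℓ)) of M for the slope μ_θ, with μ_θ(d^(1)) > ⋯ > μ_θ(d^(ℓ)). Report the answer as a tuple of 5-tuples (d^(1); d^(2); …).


Via rank(M_{q-1}∘⋯∘M_p): M ≅ I[1,1]^3, I[1,5], I[4,5], I[5,5].
μ_θ-semistable layers: μ^(1)=1; μ^(2)=3/5; μ^(3)=-3/2; μ^(4)=-3

((3, 0, 0, 0, 0); (1, 1, 1, 1, 1); (0, 0, 0, 1, 1); (0, 0, 0, 0, 1))


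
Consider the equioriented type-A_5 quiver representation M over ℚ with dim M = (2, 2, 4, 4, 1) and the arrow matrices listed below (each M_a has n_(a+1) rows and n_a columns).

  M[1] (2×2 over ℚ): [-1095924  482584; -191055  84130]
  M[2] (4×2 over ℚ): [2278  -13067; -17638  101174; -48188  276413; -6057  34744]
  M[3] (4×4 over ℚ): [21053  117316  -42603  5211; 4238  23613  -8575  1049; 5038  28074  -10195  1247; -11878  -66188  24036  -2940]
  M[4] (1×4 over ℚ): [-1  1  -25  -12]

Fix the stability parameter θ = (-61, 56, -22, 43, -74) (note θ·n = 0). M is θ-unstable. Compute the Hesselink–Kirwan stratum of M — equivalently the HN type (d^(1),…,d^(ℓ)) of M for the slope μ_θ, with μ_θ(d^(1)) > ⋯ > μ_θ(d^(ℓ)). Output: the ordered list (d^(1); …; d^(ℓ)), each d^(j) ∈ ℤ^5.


Barcode: M ≅ I[1,1], I[1,4], I[2,5], I[3,3], I[3,4], I[4,4]. HN layers by μ_θ (5 steps, strictly decreasing):
  μ^(1)=43; μ^(2)=17; μ^(3)=3/4; μ^(4)=-22; μ^(5)=-61

((0, 0, 0, 3, 0); (0, 1, 1, 0, 0); (0, 1, 1, 1, 1); (0, 0, 2, 0, 0); (2, 0, 0, 0, 0))


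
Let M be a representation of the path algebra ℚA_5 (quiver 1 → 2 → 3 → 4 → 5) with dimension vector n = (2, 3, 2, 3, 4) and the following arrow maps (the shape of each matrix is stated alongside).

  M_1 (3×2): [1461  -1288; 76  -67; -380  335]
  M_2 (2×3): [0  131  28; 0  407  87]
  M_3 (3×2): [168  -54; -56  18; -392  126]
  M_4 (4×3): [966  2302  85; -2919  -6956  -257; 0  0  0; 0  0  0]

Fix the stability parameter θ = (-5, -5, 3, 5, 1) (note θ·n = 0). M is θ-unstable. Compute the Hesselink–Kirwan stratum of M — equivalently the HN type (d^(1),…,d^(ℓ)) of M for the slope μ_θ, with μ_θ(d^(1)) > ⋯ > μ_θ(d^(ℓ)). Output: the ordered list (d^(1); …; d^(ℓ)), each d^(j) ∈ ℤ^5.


Barcode: M ≅ I[1,2], I[1,3], I[2,5], I[4,4], I[4,5], I[5,5]^2. HN layers by μ_θ (4 steps, strictly decreasing):
  μ^(1)=5; μ^(2)=3; μ^(3)=1; μ^(4)=-5

((0, 0, 0, 1, 0); (0, 0, 2, 2, 2); (0, 0, 0, 0, 2); (2, 3, 0, 0, 0))


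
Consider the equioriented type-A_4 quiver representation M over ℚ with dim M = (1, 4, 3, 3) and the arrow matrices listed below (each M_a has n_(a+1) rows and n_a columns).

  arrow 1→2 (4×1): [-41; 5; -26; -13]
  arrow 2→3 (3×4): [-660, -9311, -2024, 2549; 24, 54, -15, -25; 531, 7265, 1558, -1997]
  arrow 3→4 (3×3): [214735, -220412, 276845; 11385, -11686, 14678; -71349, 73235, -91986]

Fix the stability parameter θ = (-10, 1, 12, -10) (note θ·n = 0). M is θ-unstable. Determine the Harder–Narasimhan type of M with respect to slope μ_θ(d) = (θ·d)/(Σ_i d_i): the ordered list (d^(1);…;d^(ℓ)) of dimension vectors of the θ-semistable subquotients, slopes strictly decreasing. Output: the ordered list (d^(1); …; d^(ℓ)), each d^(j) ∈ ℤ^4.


Via rank(M_{q-1}∘⋯∘M_p): M ≅ I[1,4], I[2,2], I[2,4]^2.
μ_θ-semistable layers: μ^(1)=1; μ^(2)=-10

((0, 4, 3, 3); (1, 0, 0, 0))


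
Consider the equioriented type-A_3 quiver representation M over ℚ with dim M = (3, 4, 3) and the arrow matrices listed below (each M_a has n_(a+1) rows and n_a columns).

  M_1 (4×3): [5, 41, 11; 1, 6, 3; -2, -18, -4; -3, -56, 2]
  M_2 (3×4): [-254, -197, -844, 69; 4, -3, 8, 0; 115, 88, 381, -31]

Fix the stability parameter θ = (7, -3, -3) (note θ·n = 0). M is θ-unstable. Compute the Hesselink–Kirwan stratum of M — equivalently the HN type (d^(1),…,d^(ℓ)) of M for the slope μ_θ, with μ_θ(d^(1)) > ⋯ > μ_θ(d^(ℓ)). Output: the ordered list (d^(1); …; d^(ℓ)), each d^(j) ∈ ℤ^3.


Interval decomposition of M: I[1,3]^3, I[2,2].
HN type (ℓ=2): μ^(1)=1/3; μ^(2)=-3

((3, 3, 3); (0, 1, 0))


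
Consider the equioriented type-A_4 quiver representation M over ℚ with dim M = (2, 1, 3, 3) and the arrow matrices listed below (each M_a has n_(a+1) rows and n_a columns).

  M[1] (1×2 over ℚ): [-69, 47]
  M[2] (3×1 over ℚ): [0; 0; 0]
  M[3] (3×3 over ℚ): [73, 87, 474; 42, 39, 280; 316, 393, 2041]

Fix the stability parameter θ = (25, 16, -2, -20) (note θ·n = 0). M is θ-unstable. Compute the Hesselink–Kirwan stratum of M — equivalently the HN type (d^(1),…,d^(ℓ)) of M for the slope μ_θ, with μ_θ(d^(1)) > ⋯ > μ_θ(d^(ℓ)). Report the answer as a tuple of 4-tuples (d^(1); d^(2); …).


Barcode: M ≅ I[1,1], I[1,2], I[3,4]^3. HN layers by μ_θ (3 steps, strictly decreasing):
  μ^(1)=25; μ^(2)=41/2; μ^(3)=-11

((1, 0, 0, 0); (1, 1, 0, 0); (0, 0, 3, 3))


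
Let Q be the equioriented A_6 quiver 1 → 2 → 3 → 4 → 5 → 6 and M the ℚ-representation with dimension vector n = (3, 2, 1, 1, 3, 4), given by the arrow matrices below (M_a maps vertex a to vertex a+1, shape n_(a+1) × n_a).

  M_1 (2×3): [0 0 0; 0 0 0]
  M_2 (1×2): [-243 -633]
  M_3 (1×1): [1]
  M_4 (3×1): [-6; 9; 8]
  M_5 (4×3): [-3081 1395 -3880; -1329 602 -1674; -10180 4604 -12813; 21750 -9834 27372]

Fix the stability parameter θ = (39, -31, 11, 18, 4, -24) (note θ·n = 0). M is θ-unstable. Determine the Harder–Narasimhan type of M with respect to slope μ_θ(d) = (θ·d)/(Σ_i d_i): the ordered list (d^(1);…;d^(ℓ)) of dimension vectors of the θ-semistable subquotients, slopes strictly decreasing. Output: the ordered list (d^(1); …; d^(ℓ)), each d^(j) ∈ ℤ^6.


Barcode: M ≅ I[1,1]^3, I[2,2], I[2,6], I[5,6]^2, I[6,6]. HN layers by μ_θ (5 steps, strictly decreasing):
  μ^(1)=39; μ^(2)=9/4; μ^(3)=-10; μ^(4)=-24; μ^(5)=-31

((3, 0, 0, 0, 0, 0); (0, 0, 1, 1, 1, 1); (0, 0, 0, 0, 2, 2); (0, 0, 0, 0, 0, 1); (0, 2, 0, 0, 0, 0))


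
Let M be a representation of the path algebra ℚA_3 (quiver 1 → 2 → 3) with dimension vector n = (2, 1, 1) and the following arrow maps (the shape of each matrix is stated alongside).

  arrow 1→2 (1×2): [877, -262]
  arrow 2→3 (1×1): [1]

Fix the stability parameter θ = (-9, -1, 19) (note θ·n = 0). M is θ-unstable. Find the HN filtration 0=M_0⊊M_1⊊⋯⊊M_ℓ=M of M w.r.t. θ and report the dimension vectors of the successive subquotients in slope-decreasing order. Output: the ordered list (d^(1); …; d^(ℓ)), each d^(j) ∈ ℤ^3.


Barcode: M ≅ I[1,1], I[1,3]. HN layers by μ_θ (3 steps, strictly decreasing):
  μ^(1)=19; μ^(2)=-1; μ^(3)=-9

((0, 0, 1); (0, 1, 0); (2, 0, 0))


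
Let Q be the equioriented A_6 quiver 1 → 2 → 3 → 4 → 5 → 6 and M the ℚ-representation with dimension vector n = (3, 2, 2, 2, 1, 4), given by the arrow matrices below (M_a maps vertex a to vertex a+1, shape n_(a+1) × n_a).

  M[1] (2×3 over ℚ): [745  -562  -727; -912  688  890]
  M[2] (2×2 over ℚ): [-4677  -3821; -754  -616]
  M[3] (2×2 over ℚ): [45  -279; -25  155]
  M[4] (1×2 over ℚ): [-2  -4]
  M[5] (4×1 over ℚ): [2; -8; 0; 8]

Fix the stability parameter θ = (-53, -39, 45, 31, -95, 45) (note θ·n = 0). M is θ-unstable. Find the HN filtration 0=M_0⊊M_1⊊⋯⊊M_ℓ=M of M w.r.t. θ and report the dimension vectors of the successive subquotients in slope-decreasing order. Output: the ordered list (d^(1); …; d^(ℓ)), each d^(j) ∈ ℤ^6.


Barcode: M ≅ I[1,1], I[1,3], I[1,6], I[4,4], I[6,6]^3. HN layers by μ_θ (5 steps, strictly decreasing):
  μ^(1)=45; μ^(2)=31; μ^(3)=-19/3; μ^(4)=-39; μ^(5)=-53

((0, 0, 1, 0, 0, 4); (0, 0, 0, 1, 0, 0); (0, 0, 1, 1, 1, 0); (0, 2, 0, 0, 0, 0); (3, 0, 0, 0, 0, 0))


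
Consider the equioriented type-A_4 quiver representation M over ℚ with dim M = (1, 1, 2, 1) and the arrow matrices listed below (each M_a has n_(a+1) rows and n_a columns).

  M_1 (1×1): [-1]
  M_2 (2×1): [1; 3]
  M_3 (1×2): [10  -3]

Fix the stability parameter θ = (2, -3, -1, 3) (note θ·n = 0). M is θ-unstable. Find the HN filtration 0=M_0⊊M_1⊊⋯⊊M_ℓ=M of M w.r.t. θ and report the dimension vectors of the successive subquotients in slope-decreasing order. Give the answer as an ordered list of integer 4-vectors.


Via rank(M_{q-1}∘⋯∘M_p): M ≅ I[1,4], I[3,3].
μ_θ-semistable layers: μ^(1)=3; μ^(2)=-2/3; μ^(3)=-1

((0, 0, 0, 1); (1, 1, 1, 0); (0, 0, 1, 0))


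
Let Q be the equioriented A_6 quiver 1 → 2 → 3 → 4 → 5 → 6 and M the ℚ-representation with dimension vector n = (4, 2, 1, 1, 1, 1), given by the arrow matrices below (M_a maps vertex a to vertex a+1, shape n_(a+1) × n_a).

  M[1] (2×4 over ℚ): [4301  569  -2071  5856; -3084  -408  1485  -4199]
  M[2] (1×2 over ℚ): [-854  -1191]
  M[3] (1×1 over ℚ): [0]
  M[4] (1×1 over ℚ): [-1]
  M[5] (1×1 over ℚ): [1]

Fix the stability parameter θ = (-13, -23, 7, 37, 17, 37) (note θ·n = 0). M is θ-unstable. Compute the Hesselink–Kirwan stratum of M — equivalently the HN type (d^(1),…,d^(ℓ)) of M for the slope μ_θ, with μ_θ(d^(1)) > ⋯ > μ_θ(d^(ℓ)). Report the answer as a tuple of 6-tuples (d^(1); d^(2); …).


Barcode: M ≅ I[1,1]^2, I[1,2], I[1,3], I[4,6]. HN layers by μ_θ (5 steps, strictly decreasing):
  μ^(1)=37; μ^(2)=27; μ^(3)=7; μ^(4)=-13; μ^(5)=-18

((0, 0, 0, 0, 0, 1); (0, 0, 0, 1, 1, 0); (0, 0, 1, 0, 0, 0); (2, 0, 0, 0, 0, 0); (2, 2, 0, 0, 0, 0))


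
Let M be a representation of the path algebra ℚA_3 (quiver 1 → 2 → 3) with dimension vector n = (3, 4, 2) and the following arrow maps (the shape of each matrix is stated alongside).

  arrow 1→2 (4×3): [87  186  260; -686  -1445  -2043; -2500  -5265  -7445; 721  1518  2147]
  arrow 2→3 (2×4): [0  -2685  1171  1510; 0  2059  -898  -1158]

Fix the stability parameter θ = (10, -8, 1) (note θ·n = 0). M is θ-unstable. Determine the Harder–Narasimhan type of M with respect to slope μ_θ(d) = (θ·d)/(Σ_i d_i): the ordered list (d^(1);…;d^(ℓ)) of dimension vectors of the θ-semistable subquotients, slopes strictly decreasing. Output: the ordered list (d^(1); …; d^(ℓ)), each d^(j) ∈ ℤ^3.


Via rank(M_{q-1}∘⋯∘M_p): M ≅ I[1,2]^2, I[1,3], I[2,3].
μ_θ-semistable layers: μ^(1)=1; μ^(2)=-8

((3, 3, 2); (0, 1, 0))


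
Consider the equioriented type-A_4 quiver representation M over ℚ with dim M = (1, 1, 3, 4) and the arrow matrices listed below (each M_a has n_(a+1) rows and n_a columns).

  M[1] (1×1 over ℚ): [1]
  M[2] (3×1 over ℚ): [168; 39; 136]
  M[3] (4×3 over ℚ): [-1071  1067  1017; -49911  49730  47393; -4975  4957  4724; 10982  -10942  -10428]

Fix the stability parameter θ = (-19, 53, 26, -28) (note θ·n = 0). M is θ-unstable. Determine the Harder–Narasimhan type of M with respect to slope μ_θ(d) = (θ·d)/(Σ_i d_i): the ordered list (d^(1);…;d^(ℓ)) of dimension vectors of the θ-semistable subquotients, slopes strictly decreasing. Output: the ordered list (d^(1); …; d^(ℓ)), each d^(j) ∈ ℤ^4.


Via rank(M_{q-1}∘⋯∘M_p): M ≅ I[1,4], I[3,4]^2, I[4,4].
μ_θ-semistable layers: μ^(1)=17; μ^(2)=-1; μ^(3)=-19; μ^(4)=-28

((0, 1, 1, 1); (0, 0, 2, 2); (1, 0, 0, 0); (0, 0, 0, 1))


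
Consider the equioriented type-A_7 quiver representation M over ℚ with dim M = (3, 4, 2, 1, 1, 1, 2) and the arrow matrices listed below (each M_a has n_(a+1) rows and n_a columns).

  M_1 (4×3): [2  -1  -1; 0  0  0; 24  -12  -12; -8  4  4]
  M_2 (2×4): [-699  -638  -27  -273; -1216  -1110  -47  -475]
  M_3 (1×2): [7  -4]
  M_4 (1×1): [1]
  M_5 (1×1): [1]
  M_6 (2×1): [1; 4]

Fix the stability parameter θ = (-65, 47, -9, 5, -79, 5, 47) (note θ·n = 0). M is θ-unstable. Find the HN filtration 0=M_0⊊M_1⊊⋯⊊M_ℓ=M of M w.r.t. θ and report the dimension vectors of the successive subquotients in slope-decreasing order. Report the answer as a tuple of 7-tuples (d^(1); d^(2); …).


Via rank(M_{q-1}∘⋯∘M_p): M ≅ I[1,1]^2, I[1,7], I[2,2]^2, I[2,3], I[7,7].
μ_θ-semistable layers: μ^(1)=47; μ^(2)=19; μ^(3)=5; μ^(4)=-9; μ^(5)=-65

((0, 2, 0, 0, 0, 0, 2); (0, 1, 1, 0, 0, 0, 0); (0, 0, 0, 0, 0, 1, 0); (0, 1, 1, 1, 1, 0, 0); (3, 0, 0, 0, 0, 0, 0))


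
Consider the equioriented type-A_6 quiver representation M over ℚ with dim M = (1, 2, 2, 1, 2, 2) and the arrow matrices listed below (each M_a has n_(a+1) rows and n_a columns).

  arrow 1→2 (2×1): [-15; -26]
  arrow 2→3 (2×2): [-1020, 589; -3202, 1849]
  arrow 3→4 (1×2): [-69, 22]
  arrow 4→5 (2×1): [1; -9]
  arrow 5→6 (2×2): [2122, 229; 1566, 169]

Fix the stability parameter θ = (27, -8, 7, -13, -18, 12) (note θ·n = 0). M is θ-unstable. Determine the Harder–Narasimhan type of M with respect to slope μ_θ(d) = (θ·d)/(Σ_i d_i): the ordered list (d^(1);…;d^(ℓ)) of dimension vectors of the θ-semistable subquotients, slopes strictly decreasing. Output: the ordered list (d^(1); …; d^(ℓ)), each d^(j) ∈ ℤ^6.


Via rank(M_{q-1}∘⋯∘M_p): M ≅ I[1,6], I[2,3], I[5,6].
μ_θ-semistable layers: μ^(1)=12; μ^(2)=7; μ^(3)=-1; μ^(4)=-8; μ^(5)=-18

((0, 0, 0, 0, 0, 2); (0, 0, 1, 0, 0, 0); (1, 1, 1, 1, 1, 0); (0, 1, 0, 0, 0, 0); (0, 0, 0, 0, 1, 0))


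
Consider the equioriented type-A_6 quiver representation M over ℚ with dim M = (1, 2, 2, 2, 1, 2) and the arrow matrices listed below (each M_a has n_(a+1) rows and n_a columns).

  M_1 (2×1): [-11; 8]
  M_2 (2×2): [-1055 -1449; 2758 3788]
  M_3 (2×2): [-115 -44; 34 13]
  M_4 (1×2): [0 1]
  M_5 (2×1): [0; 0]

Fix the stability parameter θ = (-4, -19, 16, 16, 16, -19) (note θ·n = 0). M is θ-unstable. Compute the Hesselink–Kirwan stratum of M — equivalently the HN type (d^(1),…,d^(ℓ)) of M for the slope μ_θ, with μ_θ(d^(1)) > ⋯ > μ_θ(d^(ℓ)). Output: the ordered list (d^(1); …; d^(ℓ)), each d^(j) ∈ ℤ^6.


Barcode: M ≅ I[1,4], I[2,5], I[6,6]^2. HN layers by μ_θ (3 steps, strictly decreasing):
  μ^(1)=16; μ^(2)=-23/2; μ^(3)=-19

((0, 0, 2, 2, 1, 0); (1, 1, 0, 0, 0, 0); (0, 1, 0, 0, 0, 2))


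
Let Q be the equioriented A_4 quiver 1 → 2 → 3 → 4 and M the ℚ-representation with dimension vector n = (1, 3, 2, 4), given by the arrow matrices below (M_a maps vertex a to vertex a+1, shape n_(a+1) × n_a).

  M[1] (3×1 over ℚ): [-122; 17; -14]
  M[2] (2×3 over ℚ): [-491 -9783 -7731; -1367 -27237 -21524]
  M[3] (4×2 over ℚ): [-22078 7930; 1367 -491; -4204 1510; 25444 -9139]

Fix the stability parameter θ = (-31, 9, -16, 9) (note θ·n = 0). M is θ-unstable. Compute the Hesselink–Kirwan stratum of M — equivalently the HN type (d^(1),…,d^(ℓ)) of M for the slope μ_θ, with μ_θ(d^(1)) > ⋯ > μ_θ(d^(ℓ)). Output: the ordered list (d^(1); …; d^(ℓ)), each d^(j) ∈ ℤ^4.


Barcode: M ≅ I[1,4], I[2,2], I[2,4], I[4,4]^2. HN layers by μ_θ (3 steps, strictly decreasing):
  μ^(1)=9; μ^(2)=-7/2; μ^(3)=-31

((0, 1, 0, 4); (0, 2, 2, 0); (1, 0, 0, 0))


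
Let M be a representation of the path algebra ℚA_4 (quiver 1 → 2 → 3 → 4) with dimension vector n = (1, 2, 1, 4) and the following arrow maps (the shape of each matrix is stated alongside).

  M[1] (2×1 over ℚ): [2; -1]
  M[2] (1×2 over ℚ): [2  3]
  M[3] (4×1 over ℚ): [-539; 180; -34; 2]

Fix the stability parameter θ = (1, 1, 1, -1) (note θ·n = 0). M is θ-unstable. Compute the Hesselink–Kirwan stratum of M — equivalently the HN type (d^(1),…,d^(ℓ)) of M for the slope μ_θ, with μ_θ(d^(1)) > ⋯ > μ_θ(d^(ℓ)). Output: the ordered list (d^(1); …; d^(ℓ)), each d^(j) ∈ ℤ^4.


Via rank(M_{q-1}∘⋯∘M_p): M ≅ I[1,4], I[2,2], I[4,4]^3.
μ_θ-semistable layers: μ^(1)=1; μ^(2)=1/2; μ^(3)=-1

((0, 1, 0, 0); (1, 1, 1, 1); (0, 0, 0, 3))


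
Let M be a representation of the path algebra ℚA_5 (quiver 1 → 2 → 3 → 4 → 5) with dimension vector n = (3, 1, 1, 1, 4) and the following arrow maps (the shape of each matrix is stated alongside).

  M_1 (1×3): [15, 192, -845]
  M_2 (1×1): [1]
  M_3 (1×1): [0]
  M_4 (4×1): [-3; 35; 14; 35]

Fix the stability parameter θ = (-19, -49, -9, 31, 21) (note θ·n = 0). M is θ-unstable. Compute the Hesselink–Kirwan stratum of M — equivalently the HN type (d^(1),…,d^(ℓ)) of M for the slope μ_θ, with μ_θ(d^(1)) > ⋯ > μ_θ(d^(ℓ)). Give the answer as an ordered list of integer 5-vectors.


Barcode: M ≅ I[1,1]^2, I[1,3], I[4,5], I[5,5]^3. HN layers by μ_θ (5 steps, strictly decreasing):
  μ^(1)=26; μ^(2)=21; μ^(3)=-9; μ^(4)=-19; μ^(5)=-34

((0, 0, 0, 1, 1); (0, 0, 0, 0, 3); (0, 0, 1, 0, 0); (2, 0, 0, 0, 0); (1, 1, 0, 0, 0))


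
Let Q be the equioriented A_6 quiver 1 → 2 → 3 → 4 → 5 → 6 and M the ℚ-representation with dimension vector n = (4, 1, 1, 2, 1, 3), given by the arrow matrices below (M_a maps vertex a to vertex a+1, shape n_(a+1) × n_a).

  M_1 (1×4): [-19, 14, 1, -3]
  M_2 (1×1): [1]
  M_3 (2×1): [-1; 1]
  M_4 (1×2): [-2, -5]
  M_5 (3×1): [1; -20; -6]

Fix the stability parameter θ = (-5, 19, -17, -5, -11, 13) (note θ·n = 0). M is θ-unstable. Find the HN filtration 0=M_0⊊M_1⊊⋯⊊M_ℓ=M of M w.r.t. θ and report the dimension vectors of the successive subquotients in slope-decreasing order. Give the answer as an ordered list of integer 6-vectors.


Via rank(M_{q-1}∘⋯∘M_p): M ≅ I[1,1]^3, I[1,6], I[4,4], I[6,6]^2.
μ_θ-semistable layers: μ^(1)=13; μ^(2)=-7/2; μ^(3)=-5

((0, 0, 0, 0, 0, 3); (0, 1, 1, 1, 1, 0); (4, 0, 0, 1, 0, 0))


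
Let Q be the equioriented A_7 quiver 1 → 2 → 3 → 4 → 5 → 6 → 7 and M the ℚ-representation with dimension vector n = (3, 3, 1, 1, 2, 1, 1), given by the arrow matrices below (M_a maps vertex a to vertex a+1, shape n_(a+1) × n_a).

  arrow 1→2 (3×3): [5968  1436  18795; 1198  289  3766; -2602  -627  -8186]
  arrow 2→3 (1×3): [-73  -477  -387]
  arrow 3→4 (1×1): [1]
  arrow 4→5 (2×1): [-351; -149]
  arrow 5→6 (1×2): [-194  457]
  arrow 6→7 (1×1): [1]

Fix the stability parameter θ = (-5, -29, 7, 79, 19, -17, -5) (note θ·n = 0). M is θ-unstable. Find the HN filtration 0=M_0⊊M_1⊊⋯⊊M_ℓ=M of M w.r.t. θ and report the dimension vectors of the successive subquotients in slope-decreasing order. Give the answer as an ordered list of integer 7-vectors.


Interval decomposition of M: I[1,1], I[1,2], I[1,7], I[2,2], I[5,5].
HN type (ℓ=5): μ^(1)=19; μ^(2)=7; μ^(3)=-5; μ^(4)=-17; μ^(5)=-29

((0, 0, 0, 1, 2, 1, 1); (0, 0, 1, 0, 0, 0, 0); (1, 0, 0, 0, 0, 0, 0); (2, 2, 0, 0, 0, 0, 0); (0, 1, 0, 0, 0, 0, 0))


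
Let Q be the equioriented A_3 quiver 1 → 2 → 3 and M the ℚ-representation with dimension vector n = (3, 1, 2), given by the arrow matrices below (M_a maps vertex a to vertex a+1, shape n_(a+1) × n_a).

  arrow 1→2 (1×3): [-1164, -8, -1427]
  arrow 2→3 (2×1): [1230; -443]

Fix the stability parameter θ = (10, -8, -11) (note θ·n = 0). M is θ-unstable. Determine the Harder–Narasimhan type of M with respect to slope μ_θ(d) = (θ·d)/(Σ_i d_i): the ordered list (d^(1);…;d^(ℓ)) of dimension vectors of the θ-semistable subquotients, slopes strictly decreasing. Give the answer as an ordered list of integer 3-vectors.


Via rank(M_{q-1}∘⋯∘M_p): M ≅ I[1,1]^2, I[1,3], I[3,3].
μ_θ-semistable layers: μ^(1)=10; μ^(2)=-3; μ^(3)=-11

((2, 0, 0); (1, 1, 1); (0, 0, 1))
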